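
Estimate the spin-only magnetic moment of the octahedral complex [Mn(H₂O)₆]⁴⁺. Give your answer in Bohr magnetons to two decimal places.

H₂O is neutral, so the +4 overall charge sits on Mn: oxidation state +4.
Mn⁴⁺: group 7, so d-count = 7 − 4 = 3.
Configuration: t2g^3 e_g^0 → 3 unpaired electrons.
μ(spin-only) = √[3(3+2)] = √15 ≈ 3.87 Bohr magnetons.

3.87 Bohr magnetons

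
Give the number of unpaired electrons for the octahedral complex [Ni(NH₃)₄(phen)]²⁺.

Ligand charges: 4×(+0) from NH₃ and 1×(+0) from phen sum to +0; with overall charge +2, Ni is +2.
Ni sits in group 10; removing 2 electrons leaves Ni²⁺ with 10 − 2 = 8 d electrons.
Configuration: t2g^6 e_g^2, giving 2 unpaired electrons.

2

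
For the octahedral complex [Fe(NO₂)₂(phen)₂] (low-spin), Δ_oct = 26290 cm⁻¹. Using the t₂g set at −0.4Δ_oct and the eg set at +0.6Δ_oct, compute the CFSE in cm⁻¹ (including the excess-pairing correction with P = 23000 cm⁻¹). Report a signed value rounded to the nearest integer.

-17096

Ligand charges: 2×(-1) from NO₂⁻ and 2×(+0) from phen sum to -2; with overall charge +0, Fe is +2.
Fe²⁺: group 8, so d-count = 8 − 2 = 6.
The d⁶ electrons fill as t₂g⁶ eg⁰.
The orbital stabilization is -2.4Δ_oct = -2.4 × 26290 = -63096 cm⁻¹.
High-spin d⁶ would be t₂g⁴ eg² with 1 pair; low-spin has 3, so 2 excess pairs cost +2P = +46000 cm⁻¹.
Combining: -63096 + 46000 = -17096 cm⁻¹.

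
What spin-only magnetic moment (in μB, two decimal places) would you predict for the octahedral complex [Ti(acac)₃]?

1.73 μB

Each acac⁻ contributes -1; 3 × (-1) = -3. With overall charge +0, Ti is in the +3 oxidation state.
Ti³⁺: group 4, so d-count = 4 − 3 = 1.
Configuration: t2g^1 e_g^0 → 1 unpaired electron.
μ(spin-only) = √[1(1+2)] = √3 ≈ 1.73 μB.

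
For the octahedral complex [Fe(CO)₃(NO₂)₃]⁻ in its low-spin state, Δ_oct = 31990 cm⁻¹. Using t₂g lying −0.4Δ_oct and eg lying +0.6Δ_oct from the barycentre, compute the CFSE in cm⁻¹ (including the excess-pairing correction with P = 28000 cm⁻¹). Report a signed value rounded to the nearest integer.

Ligand charges: 3×(+0) from CO and 3×(-1) from NO₂⁻ sum to -3; with overall charge -1, Fe is +2.
Fe sits in group 8; removing 2 electrons leaves Fe²⁺ with 8 − 2 = 6 d electrons.
The d⁶ electrons fill as t₂g⁶ eg⁰.
The orbital stabilization is -2.4Δ_oct = -2.4 × 31990 = -76776 cm⁻¹.
Relative to high-spin t₂g⁴ eg² (1 paired), the low-spin configuration has 2 additional pairs, contributing +2 × 28000 = +56000 cm⁻¹.
Combining: -76776 + 56000 = -20776 cm⁻¹.

-20776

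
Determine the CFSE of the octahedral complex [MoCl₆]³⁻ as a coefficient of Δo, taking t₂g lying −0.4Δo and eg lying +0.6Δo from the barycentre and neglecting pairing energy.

-1.2 Δo

Each Cl⁻ contributes -1; 6 × (-1) = -6. With overall charge -3, Mo is in the +3 oxidation state.
Mo sits in group 6; removing 3 electrons leaves Mo³⁺ with 6 − 3 = 3 d electrons.
Configuration: t₂g³ eg⁰.
CFSE = 3(-0.4Δo) + 0(0.6Δo) = -1.2Δo + 0.0Δo = -1.2Δo.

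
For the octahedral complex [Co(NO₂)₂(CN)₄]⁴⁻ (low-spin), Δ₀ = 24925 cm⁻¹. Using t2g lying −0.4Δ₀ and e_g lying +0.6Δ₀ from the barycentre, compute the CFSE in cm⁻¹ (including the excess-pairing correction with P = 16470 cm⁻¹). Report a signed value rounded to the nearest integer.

-28395

Ligand charges: 2×(-1) from NO₂⁻ and 4×(-1) from CN⁻ sum to -6; with overall charge -4, Co is +2.
Co²⁺: group 9, so d-count = 9 − 2 = 7.
Electron filling gives t2g^6 e_g^1.
The orbital stabilization is -1.8Δ₀ = -1.8 × 24925 = -44865 cm⁻¹.
Pairing penalty: 3 pairs vs 2 in the high-spin reference → 1 extra × P = 16470 cm⁻¹.
Overall CFSE = -44865 + 16470 = -28395 cm⁻¹.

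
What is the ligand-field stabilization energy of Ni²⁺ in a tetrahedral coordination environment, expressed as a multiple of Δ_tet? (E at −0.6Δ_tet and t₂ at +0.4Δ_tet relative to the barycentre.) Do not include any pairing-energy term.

-0.8 Δ_tet

Ni sits in group 10; removing 2 electrons leaves Ni²⁺ with 10 − 2 = 8 d electrons.
Tetrahedral splitting is small, so the complex is high-spin.
Configuration: e⁴ t₂⁴.
CFSE = 4(-0.6Δ_tet) + 4(0.4Δ_tet) = -2.4Δ_tet + 1.6Δ_tet = -0.8Δ_tet.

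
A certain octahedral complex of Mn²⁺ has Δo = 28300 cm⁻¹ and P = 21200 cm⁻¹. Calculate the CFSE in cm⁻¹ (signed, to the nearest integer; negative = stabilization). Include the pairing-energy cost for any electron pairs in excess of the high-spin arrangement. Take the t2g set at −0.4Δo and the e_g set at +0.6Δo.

-14200

Mn sits in group 7; removing 2 electrons leaves Mn²⁺ with 7 − 2 = 5 d electrons.
Since Δo = 28300 cm⁻¹ > P = 21200 cm⁻¹, the complex adopts the low-spin configuration.
That gives t2g^5 e_g^0.
Orbital CFSE = -2.0Δo = -2.0 × 28300 = -56600 cm⁻¹.
Excess pairs vs high-spin: 2 − 0 = 2; pairing cost = +42400 cm⁻¹.
Net CFSE = -56600 + 42400 = -14200 cm⁻¹.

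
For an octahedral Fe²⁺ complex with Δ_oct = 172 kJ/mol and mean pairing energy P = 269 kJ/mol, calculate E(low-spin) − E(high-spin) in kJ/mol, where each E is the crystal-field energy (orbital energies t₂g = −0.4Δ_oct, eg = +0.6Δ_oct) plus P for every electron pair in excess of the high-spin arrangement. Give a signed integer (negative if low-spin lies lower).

194

Fe²⁺: group 8, so d-count = 8 − 2 = 6.
In the high-spin limit (t₂g⁴ eg²) the orbital term is -0.4Δ_oct = -69 kJ/mol, with no excess pairing.
Low-spin t₂g⁶ eg⁰ gives -2.4Δ_oct = -413 kJ/mol, but forming 2 extra pairs costs 2P = 538 kJ/mol, so E(LS) = -413 + 538 = 125 kJ/mol.
Thus E(LS) − E(HS) = 194 kJ/mol.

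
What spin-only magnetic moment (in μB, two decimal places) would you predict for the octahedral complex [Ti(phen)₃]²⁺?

phen is neutral, so the +2 overall charge sits on Ti: oxidation state +2.
Ti sits in group 4; removing 2 electrons leaves Ti²⁺ with 4 − 2 = 2 d electrons.
Configuration: t2g^2 e_g^0 → 2 unpaired electrons.
μ(spin-only) = √[2(2+2)] = √8 ≈ 2.83 μB.

2.83 μB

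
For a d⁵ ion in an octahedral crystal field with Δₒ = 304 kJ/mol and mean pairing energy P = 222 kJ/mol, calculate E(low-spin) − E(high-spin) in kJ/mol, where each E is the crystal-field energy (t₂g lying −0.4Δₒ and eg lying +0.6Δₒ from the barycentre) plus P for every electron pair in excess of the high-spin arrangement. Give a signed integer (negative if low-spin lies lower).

High-spin: t₂g³ eg², CFSE = 0.0Δₒ = 0 kJ/mol.
For low-spin the configuration is t₂g⁵ eg⁰: orbital energy -2.0 × 304 = -608 kJ/mol, and 2 additional pairs relative to high-spin add 444 kJ/mol, giving -164 kJ/mol.
Thus E(LS) − E(HS) = -164 kJ/mol.

-164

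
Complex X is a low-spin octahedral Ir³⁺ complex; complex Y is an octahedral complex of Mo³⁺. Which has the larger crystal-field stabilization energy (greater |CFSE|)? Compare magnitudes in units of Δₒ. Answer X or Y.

X

X: Ir sits in group 9; removing 3 electrons leaves Ir³⁺ with 9 − 3 = 6 d electrons; t₂g⁶ eg⁰, CFSE = -2.4Δₒ.
Y: Mo is in group 6, so Mo³⁺ is d³ (6 − 3 = 3); t2g^3 e_g^0, CFSE = -1.2Δₒ.
So X has the larger |CFSE|.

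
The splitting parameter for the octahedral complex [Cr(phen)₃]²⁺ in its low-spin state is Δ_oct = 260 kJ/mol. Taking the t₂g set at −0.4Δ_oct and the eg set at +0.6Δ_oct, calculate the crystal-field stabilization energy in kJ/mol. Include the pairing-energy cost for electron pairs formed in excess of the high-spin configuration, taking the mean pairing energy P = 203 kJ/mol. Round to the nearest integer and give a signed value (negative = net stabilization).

-213

phen is neutral, so the +2 overall charge sits on Cr: oxidation state +2.
Cr sits in group 6; removing 2 electrons leaves Cr²⁺ with 6 − 2 = 4 d electrons.
The d⁴ electrons fill as t₂g⁴ eg⁰.
CFSE(orbital) = 4×(-0.4Δ_oct) + 0×(0.6Δ_oct) = -1.6Δ_oct; with Δ_oct = 260 kJ/mol that is -416 kJ/mol.
High-spin d⁴ would be t₂g³ eg¹ with 0 pairs; low-spin has 1, so 1 excess pair costs +1P = +203 kJ/mol.
Net CFSE = -416 + 203 = -213 kJ/mol.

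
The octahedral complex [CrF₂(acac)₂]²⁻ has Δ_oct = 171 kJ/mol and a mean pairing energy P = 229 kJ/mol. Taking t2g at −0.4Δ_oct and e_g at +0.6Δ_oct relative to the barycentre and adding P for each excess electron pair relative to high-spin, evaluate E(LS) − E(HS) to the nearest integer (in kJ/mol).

Ligand charges: 2×(-1) from F⁻ and 2×(-1) from acac⁻ sum to -4; with overall charge -2, Cr is +2.
Cr²⁺: group 6, so d-count = 6 − 2 = 4.
High-spin d⁴ fills as t2g^3 e_g^1 with CFSE 3(−0.4) + 1(+0.6) = -0.6Δ_oct = -103 kJ/mol.
Low-spin t2g^4 e_g^0 gives -1.6Δ_oct = -274 kJ/mol, but forming 1 extra pair costs 1P = 229 kJ/mol, so E(LS) = -274 + 229 = -45 kJ/mol.
E(LS) − E(HS) = -45 − (-103) = 58 kJ/mol.

58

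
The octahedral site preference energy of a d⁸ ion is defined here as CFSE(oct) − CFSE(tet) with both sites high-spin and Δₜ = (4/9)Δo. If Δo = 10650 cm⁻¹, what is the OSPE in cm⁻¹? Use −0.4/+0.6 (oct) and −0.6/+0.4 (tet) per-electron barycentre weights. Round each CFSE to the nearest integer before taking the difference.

Octahedral (high-spin): t₂g⁶ eg², CFSE = 6(−0.4) + 2(+0.6) = -1.2Δo = -1.2 × 10650 = -12780 cm⁻¹.
Tetrahedral e⁴ t₂⁴ gives -0.8Δₜ = -0.8 × (4/9) × 10650 = -3787 cm⁻¹.
OSPE = -12780 − (-3787) = -8993 cm⁻¹.

-8993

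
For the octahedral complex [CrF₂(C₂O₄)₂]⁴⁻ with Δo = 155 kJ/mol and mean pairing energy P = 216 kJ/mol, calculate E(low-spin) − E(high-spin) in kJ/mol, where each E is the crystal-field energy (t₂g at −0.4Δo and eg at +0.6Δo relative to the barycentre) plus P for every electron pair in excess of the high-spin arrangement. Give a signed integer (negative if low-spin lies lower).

61

Ligand charges: 2×(-1) from F⁻ and 2×(-2) from C₂O₄²⁻ sum to -6; with overall charge -4, Cr is +2.
Group 6 minus oxidation state +2 gives a d⁴ configuration for Cr²⁺.
In the high-spin limit (t₂g³ eg¹) the orbital term is -0.6Δo = -93 kJ/mol, with no excess pairing.
Low-spin: t₂g⁴ eg⁰, orbital CFSE = -1.6Δo = -248 kJ/mol; plus 1 excess pair × P = +216 kJ/mol; total -32 kJ/mol.
Thus E(LS) − E(HS) = 61 kJ/mol.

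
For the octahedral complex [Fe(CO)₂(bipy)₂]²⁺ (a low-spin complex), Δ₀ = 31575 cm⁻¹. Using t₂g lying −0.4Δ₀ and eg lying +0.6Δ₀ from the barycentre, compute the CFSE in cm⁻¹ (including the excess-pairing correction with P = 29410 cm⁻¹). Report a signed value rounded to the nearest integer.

Ligand charges: 2×(+0) from CO and 2×(+0) from bipy sum to +0; with overall charge +2, Fe is +2.
Fe sits in group 8; removing 2 electrons leaves Fe²⁺ with 8 − 2 = 6 d electrons.
Configuration: t₂g⁶ eg⁰.
Orbital CFSE = 6(-0.4) + 0(0.6) = -2.4Δ₀ = -2.4 × 31575 = -75780 cm⁻¹.
Relative to high-spin t₂g⁴ eg² (1 paired), the low-spin configuration has 2 additional pairs, contributing +2 × 29410 = +58820 cm⁻¹.
Combining: -75780 + 58820 = -16960 cm⁻¹.

-16960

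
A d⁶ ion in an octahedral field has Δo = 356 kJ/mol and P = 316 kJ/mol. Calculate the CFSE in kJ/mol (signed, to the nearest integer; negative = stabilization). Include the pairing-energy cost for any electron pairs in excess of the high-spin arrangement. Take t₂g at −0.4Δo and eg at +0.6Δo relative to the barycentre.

With Δo > P the complex is low-spin.
Configuration: t₂g⁶ eg⁰.
Orbital CFSE = -2.4Δo = -2.4 × 356 = -854 kJ/mol.
Excess pairs vs high-spin: 3 − 1 = 2; pairing cost = +632 kJ/mol.
Net CFSE = -854 + 632 = -222 kJ/mol.

-222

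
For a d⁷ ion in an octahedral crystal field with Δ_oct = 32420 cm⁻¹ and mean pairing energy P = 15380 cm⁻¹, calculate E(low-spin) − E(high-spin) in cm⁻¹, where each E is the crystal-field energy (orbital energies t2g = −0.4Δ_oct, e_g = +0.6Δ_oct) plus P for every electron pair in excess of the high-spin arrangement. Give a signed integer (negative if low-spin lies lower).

-17040

In the high-spin limit (t2g^5 e_g^2) the orbital term is -0.8Δ_oct = -25936 cm⁻¹, with no excess pairing.
Low-spin t2g^6 e_g^1 gives -1.8Δ_oct = -58356 cm⁻¹, but forming 1 extra pair costs 1P = 15380 cm⁻¹, so E(LS) = -58356 + 15380 = -42976 cm⁻¹.
E(LS) − E(HS) = -42976 − (-25936) = -17040 cm⁻¹.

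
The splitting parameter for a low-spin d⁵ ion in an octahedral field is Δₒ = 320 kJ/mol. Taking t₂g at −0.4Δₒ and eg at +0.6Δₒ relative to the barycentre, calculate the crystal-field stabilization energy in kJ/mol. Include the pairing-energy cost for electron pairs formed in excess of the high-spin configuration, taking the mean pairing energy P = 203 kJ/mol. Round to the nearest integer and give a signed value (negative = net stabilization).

-234

Electron filling gives t₂g⁵ eg⁰.
CFSE(orbital) = 5×(-0.4Δₒ) + 0×(0.6Δₒ) = -2.0Δₒ; with Δₒ = 320 kJ/mol that is -640 kJ/mol.
Relative to high-spin t₂g³ eg² (0 paired), the low-spin configuration has 2 additional pairs, contributing +2 × 203 = +406 kJ/mol.
Combining: -640 + 406 = -234 kJ/mol.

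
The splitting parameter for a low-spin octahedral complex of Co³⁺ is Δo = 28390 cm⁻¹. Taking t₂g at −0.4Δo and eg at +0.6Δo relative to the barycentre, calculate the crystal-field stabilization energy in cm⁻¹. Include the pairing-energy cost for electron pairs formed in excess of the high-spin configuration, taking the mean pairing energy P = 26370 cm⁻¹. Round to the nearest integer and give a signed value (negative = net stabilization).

-15396

Co³⁺: group 9, so d-count = 9 − 3 = 6.
The d⁶ electrons fill as t₂g⁶ eg⁰.
Orbital CFSE = 6(-0.4) + 0(0.6) = -2.4Δo = -2.4 × 28390 = -68136 cm⁻¹.
Pairing penalty: 3 pairs vs 1 in the high-spin reference → 2 extra × P = 52740 cm⁻¹.
Combining: -68136 + 52740 = -15396 cm⁻¹.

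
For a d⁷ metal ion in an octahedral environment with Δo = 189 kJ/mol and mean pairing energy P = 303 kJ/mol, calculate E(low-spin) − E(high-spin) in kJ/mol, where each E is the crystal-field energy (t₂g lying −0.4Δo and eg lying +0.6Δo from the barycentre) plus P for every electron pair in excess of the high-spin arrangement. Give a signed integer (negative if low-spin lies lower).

High-spin: t₂g⁵ eg², CFSE = -0.8Δo = -151 kJ/mol.
Low-spin: t₂g⁶ eg¹, orbital CFSE = -1.8Δo = -340 kJ/mol; plus 1 excess pair × P = +303 kJ/mol; total -37 kJ/mol.
Thus E(LS) − E(HS) = 114 kJ/mol.

114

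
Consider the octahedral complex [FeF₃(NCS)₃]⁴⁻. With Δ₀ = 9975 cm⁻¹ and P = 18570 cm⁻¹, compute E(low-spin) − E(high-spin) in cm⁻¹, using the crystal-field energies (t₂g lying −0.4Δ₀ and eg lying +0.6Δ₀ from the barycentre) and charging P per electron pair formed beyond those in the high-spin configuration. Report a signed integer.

Ligand charges: 3×(-1) from F⁻ and 3×(-1) from NCS⁻ sum to -6; with overall charge -4, Fe is +2.
Fe is in group 8, so Fe²⁺ is d⁶ (8 − 2 = 6).
High-spin: t₂g⁴ eg², CFSE = -0.4Δ₀ = -3990 cm⁻¹.
Low-spin: t₂g⁶ eg⁰, orbital CFSE = -2.4Δ₀ = -23940 cm⁻¹; plus 2 excess pairs × P = +37140 cm⁻¹; total 13200 cm⁻¹.
Thus E(LS) − E(HS) = 17190 cm⁻¹.

17190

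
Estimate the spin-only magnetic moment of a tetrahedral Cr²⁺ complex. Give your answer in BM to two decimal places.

Group 6 minus oxidation state +2 gives a d⁴ configuration for Cr²⁺.
With tetrahedral geometry the complex is necessarily high-spin.
Configuration: e² t₂² → 4 unpaired electrons.
μ(spin-only) = √[4(4+2)] = √24 ≈ 4.90 BM.

4.90 BM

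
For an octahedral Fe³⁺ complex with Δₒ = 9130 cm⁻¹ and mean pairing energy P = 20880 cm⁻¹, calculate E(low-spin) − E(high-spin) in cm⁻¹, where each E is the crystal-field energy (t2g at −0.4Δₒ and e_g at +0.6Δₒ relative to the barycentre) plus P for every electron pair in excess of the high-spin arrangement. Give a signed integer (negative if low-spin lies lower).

Fe is in group 8, so Fe³⁺ is d⁵ (8 − 3 = 5).
High-spin d⁵ fills as t2g^3 e_g^2 with CFSE 3(−0.4) + 2(+0.6) = 0.0Δₒ = 0 cm⁻¹.
Low-spin t2g^5 e_g^0 gives -2.0Δₒ = -18260 cm⁻¹, but forming 2 extra pairs costs 2P = 41760 cm⁻¹, so E(LS) = -18260 + 41760 = 23500 cm⁻¹.
E(LS) − E(HS) = 23500 − (0) = 23500 cm⁻¹.

23500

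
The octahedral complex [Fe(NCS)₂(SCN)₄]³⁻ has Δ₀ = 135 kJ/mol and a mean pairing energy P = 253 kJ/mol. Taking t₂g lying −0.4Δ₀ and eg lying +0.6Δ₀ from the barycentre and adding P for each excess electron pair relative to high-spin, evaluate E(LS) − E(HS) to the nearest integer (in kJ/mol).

Ligand charges: 2×(-1) from NCS⁻ and 4×(-1) from SCN⁻ sum to -6; with overall charge -3, Fe is +3.
Group 8 minus oxidation state +3 gives a d⁵ configuration for Fe³⁺.
In the high-spin limit (t₂g³ eg²) the orbital term is 0.0Δ₀ = 0 kJ/mol, with no excess pairing.
For low-spin the configuration is t₂g⁵ eg⁰: orbital energy -2.0 × 135 = -270 kJ/mol, and 2 additional pairs relative to high-spin add 506 kJ/mol, giving 236 kJ/mol.
Thus E(LS) − E(HS) = 236 kJ/mol.

236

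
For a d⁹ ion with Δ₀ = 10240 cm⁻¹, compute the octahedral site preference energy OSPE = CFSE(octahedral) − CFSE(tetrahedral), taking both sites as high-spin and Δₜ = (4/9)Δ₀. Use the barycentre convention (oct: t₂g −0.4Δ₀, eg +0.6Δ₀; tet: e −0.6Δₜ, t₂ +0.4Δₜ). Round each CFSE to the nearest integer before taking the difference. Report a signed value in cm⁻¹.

-4324

Octahedral high-spin t2g^6 e_g^3: CFSE = -0.6 × 10240 = -6144 cm⁻¹.
Tetrahedral e^4 t2^5 gives -0.4Δₜ = -0.4 × (4/9) × 10240 = -1820 cm⁻¹.
OSPE = CFSE(oct) − CFSE(tet) = -6144 − (-1820) = -4324 cm⁻¹.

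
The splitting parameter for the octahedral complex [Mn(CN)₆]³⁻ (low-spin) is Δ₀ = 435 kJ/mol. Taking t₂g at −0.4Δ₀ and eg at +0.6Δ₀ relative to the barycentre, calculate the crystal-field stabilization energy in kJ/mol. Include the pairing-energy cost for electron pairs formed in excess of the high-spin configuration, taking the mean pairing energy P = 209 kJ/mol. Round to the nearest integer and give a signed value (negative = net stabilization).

Each CN⁻ contributes -1; 6 × (-1) = -6. With overall charge -3, Mn is in the +3 oxidation state.
Group 7 minus oxidation state +3 gives a d⁴ configuration for Mn³⁺.
The d⁴ electrons fill as t₂g⁴ eg⁰.
The orbital stabilization is -1.6Δ₀ = -1.6 × 435 = -696 kJ/mol.
Pairing penalty: 1 pair vs 0 in the high-spin reference → 1 extra × P = 209 kJ/mol.
Combining: -696 + 209 = -487 kJ/mol.

-487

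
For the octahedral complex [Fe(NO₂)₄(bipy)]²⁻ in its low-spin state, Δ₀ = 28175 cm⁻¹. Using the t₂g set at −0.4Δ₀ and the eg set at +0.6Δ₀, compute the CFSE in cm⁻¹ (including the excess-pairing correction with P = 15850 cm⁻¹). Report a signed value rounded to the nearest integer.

-35920

Ligand charges: 4×(-1) from NO₂⁻ and 1×(+0) from bipy sum to -4; with overall charge -2, Fe is +2.
Fe²⁺: group 8, so d-count = 8 − 2 = 6.
Electron filling gives t₂g⁶ eg⁰.
CFSE(orbital) = 6×(-0.4Δ₀) + 0×(0.6Δ₀) = -2.4Δ₀; with Δ₀ = 28175 cm⁻¹ that is -67620 cm⁻¹.
Pairing penalty: 3 pairs vs 1 in the high-spin reference → 2 extra × P = 31700 cm⁻¹.
Combining: -67620 + 31700 = -35920 cm⁻¹.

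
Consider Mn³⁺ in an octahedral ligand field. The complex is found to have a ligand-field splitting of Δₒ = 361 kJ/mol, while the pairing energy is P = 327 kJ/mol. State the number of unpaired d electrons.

Mn sits in group 7; removing 3 electrons leaves Mn³⁺ with 7 − 3 = 4 d electrons.
Here Δₒ > P (361 > 327), so the low-spin state is favoured.
That gives t₂g⁴ eg⁰.
Unpaired electrons: 2.

2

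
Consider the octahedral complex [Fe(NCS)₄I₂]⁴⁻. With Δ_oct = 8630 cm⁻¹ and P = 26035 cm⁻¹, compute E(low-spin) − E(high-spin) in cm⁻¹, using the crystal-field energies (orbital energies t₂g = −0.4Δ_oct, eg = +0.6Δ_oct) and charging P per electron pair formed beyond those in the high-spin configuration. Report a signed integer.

Ligand charges: 4×(-1) from NCS⁻ and 2×(-1) from I⁻ sum to -6; with overall charge -4, Fe is +2.
Fe is in group 8, so Fe²⁺ is d⁶ (8 − 2 = 6).
High-spin: t₂g⁴ eg², CFSE = -0.4Δ_oct = -3452 cm⁻¹.
For low-spin the configuration is t₂g⁶ eg⁰: orbital energy -2.4 × 8630 = -20712 cm⁻¹, and 2 additional pairs relative to high-spin add 52070 cm⁻¹, giving 31358 cm⁻¹.
E(LS) − E(HS) = 31358 − (-3452) = 34810 cm⁻¹.

34810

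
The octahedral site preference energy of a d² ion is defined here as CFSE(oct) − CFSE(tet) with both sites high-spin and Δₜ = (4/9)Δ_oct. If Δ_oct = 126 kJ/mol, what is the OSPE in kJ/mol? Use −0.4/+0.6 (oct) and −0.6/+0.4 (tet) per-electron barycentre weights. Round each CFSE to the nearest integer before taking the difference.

-34

Octahedral (high-spin): t2g^2 e_g^0, CFSE = 2(−0.4) + 0(+0.6) = -0.8Δ_oct = -0.8 × 126 = -101 kJ/mol.
In a tetrahedral site the filling is e^2 t2^0: CFSE(tet) = -1.2Δₜ = -1.2 × (4/9)(126) = -67 kJ/mol.
Subtracting, OSPE = -101 − (-67) = -34 kJ/mol.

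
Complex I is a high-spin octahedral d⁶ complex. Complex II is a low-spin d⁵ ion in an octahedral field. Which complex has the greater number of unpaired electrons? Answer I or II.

I: t₂g⁴ eg² → 4 unpaired.
II: t₂g⁵ eg⁰ → 1 unpaired.
So I has more unpaired electrons.

I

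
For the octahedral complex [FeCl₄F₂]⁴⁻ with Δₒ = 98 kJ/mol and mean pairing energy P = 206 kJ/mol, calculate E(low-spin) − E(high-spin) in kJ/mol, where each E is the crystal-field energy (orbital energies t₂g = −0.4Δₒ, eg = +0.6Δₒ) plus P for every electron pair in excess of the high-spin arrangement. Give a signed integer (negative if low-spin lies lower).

216

Ligand charges: 4×(-1) from Cl⁻ and 2×(-1) from F⁻ sum to -6; with overall charge -4, Fe is +2.
Fe²⁺: group 8, so d-count = 8 − 2 = 6.
In the high-spin limit (t₂g⁴ eg²) the orbital term is -0.4Δₒ = -39 kJ/mol, with no excess pairing.
Low-spin t₂g⁶ eg⁰ gives -2.4Δₒ = -235 kJ/mol, but forming 2 extra pairs costs 2P = 412 kJ/mol, so E(LS) = -235 + 412 = 177 kJ/mol.
The difference is 177 − (-39) = 216 kJ/mol, so high-spin lies lower.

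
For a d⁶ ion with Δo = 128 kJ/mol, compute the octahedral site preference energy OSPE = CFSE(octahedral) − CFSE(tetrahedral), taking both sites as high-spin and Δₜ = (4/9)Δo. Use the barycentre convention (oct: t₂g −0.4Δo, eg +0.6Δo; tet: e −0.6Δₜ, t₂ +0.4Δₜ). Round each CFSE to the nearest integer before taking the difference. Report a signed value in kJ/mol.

Octahedral (high-spin): t₂g⁴ eg², CFSE = 4(−0.4) + 2(+0.6) = -0.4Δo = -0.4 × 128 = -51 kJ/mol.
Tetrahedral: e³ t₂³, CFSE = 3(−0.6) + 3(+0.4) = -0.6Δₜ = -0.6 × (4/9) × 128 = -34 kJ/mol.
OSPE = CFSE(oct) − CFSE(tet) = -51 − (-34) = -17 kJ/mol.

-17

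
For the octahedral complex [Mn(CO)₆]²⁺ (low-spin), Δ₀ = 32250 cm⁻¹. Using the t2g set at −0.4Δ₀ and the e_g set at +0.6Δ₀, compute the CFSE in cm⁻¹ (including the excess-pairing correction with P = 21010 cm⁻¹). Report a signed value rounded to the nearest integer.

-22480

CO is neutral, so the +2 overall charge sits on Mn: oxidation state +2.
Mn²⁺: group 7, so d-count = 7 − 2 = 5.
The d⁵ electrons fill as t2g^5 e_g^0.
CFSE(orbital) = 5×(-0.4Δ₀) + 0×(0.6Δ₀) = -2.0Δ₀; with Δ₀ = 32250 cm⁻¹ that is -64500 cm⁻¹.
High-spin d⁵ would be t2g^3 e_g^2 with 0 pairs; low-spin has 2, so 2 excess pairs cost +2P = +42020 cm⁻¹.
Overall CFSE = -64500 + 42020 = -22480 cm⁻¹.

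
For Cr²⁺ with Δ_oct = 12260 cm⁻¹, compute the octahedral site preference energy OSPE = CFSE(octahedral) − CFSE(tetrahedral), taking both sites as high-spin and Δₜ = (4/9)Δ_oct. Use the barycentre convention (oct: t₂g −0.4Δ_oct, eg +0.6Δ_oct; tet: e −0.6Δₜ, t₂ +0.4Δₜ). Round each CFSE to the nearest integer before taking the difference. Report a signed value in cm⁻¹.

Group 6 minus oxidation state +2 gives a d⁴ configuration for Cr²⁺.
Octahedral (high-spin): t2g^3 e_g^1, CFSE = 3(−0.4) + 1(+0.6) = -0.6Δ_oct = -0.6 × 12260 = -7356 cm⁻¹.
Tetrahedral: e^2 t2^2, CFSE = 2(−0.6) + 2(+0.4) = -0.4Δₜ = -0.4 × (4/9) × 12260 = -2180 cm⁻¹.
Subtracting, OSPE = -7356 − (-2180) = -5176 cm⁻¹.

-5176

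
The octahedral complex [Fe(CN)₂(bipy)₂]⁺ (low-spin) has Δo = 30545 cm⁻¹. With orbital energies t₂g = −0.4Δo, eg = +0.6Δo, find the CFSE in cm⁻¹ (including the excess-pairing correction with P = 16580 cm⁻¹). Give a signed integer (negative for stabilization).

-27930

Ligand charges: 2×(-1) from CN⁻ and 2×(+0) from bipy sum to -2; with overall charge +1, Fe is +3.
Fe³⁺: group 8, so d-count = 8 − 3 = 5.
Configuration: t₂g⁵ eg⁰.
The orbital stabilization is -2.0Δo = -2.0 × 30545 = -61090 cm⁻¹.
Relative to high-spin t₂g³ eg² (0 paired), the low-spin configuration has 2 additional pairs, contributing +2 × 16580 = +33160 cm⁻¹.
Net CFSE = -61090 + 33160 = -27930 cm⁻¹.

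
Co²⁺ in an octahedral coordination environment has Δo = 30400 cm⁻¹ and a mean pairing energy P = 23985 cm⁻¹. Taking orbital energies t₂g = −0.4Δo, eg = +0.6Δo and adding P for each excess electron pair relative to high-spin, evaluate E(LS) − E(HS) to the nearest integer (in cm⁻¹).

Group 9 minus oxidation state +2 gives a d⁷ configuration for Co²⁺.
High-spin d⁷ fills as t₂g⁵ eg² with CFSE 5(−0.4) + 2(+0.6) = -0.8Δo = -24320 cm⁻¹.
Low-spin t₂g⁶ eg¹ gives -1.8Δo = -54720 cm⁻¹, but forming 1 extra pair costs 1P = 23985 cm⁻¹, so E(LS) = -54720 + 23985 = -30735 cm⁻¹.
The difference is -30735 − (-24320) = -6415 cm⁻¹, so low-spin lies lower.

-6415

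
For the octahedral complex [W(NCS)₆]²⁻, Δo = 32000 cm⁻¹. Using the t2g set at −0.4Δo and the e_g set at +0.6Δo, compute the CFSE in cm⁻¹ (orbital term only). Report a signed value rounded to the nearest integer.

-25600

Each NCS⁻ contributes -1; 6 × (-1) = -6. With overall charge -2, W is in the +4 oxidation state.
W sits in group 6; removing 4 electrons leaves W⁴⁺ with 6 − 4 = 2 d electrons.
For octahedral d² the high- and low-spin configurations coincide.
The d² electrons fill as t2g^2 e_g^0.
Orbital CFSE = 2(-0.4) + 0(0.6) = -0.8Δo = -0.8 × 32000 = -25600 cm⁻¹.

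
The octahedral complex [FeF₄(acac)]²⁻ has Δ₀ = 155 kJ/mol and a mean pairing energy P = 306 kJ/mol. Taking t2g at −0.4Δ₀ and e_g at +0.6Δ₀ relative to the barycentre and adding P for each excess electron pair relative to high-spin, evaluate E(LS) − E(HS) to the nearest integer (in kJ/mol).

Ligand charges: 4×(-1) from F⁻ and 1×(-1) from acac⁻ sum to -5; with overall charge -2, Fe is +3.
Group 8 minus oxidation state +3 gives a d⁵ configuration for Fe³⁺.
In the high-spin limit (t2g^3 e_g^2) the orbital term is 0.0Δ₀ = 0 kJ/mol, with no excess pairing.
For low-spin the configuration is t2g^5 e_g^0: orbital energy -2.0 × 155 = -310 kJ/mol, and 2 additional pairs relative to high-spin add 612 kJ/mol, giving 302 kJ/mol.
Thus E(LS) − E(HS) = 302 kJ/mol.

302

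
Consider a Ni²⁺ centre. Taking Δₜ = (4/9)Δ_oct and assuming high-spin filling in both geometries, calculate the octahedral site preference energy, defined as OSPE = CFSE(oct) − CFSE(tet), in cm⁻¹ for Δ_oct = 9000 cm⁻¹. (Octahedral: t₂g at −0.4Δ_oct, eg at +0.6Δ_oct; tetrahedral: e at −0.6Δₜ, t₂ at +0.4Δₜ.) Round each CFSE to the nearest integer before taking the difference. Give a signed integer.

-7600

Group 10 minus oxidation state +2 gives a d⁸ configuration for Ni²⁺.
Octahedral (high-spin): t₂g⁶ eg², CFSE = 6(−0.4) + 2(+0.6) = -1.2Δ_oct = -1.2 × 9000 = -10800 cm⁻¹.
In a tetrahedral site the filling is e⁴ t₂⁴: CFSE(tet) = -0.8Δₜ = -0.8 × (4/9)(9000) = -3200 cm⁻¹.
Subtracting, OSPE = -10800 − (-3200) = -7600 cm⁻¹.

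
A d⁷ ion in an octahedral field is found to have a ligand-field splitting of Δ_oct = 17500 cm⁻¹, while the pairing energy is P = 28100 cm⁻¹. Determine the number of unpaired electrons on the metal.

3

Here Δ_oct < P (17500 < 28100), so the high-spin state is favoured.
Filling d⁷ accordingly: t₂g⁵ eg².
Unpaired electrons: 3.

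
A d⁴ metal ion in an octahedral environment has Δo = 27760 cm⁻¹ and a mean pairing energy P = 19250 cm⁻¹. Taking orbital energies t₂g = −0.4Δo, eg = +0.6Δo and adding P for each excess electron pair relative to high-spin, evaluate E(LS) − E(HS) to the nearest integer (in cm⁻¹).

High-spin d⁴ fills as t₂g³ eg¹ with CFSE 3(−0.4) + 1(+0.6) = -0.6Δo = -16656 cm⁻¹.
Low-spin: t₂g⁴ eg⁰, orbital CFSE = -1.6Δo = -44416 cm⁻¹; plus 1 excess pair × P = +19250 cm⁻¹; total -25166 cm⁻¹.
E(LS) − E(HS) = -25166 − (-16656) = -8510 cm⁻¹.

-8510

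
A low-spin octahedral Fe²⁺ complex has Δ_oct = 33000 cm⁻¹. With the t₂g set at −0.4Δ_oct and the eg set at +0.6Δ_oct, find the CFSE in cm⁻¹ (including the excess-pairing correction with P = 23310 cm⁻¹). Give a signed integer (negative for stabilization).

-32580

Group 8 minus oxidation state +2 gives a d⁶ configuration for Fe²⁺.
Electron filling gives t₂g⁶ eg⁰.
Orbital CFSE = 6(-0.4) + 0(0.6) = -2.4Δ_oct = -2.4 × 33000 = -79200 cm⁻¹.
Relative to high-spin t₂g⁴ eg² (1 paired), the low-spin configuration has 2 additional pairs, contributing +2 × 23310 = +46620 cm⁻¹.
Overall CFSE = -79200 + 46620 = -32580 cm⁻¹.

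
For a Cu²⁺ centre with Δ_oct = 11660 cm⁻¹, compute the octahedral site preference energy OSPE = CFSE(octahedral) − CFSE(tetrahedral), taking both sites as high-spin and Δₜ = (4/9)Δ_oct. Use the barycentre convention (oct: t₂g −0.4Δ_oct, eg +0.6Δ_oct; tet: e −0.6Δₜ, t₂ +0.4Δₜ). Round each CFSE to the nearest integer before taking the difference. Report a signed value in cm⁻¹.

-4923

Cu²⁺: group 11, so d-count = 11 − 2 = 9.
Octahedral high-spin t₂g⁶ eg³: CFSE = -0.6 × 11660 = -6996 cm⁻¹.
Tetrahedral: e⁴ t₂⁵, CFSE = 4(−0.6) + 5(+0.4) = -0.4Δₜ = -0.4 × (4/9) × 11660 = -2073 cm⁻¹.
OSPE = CFSE(oct) − CFSE(tet) = -6996 − (-2073) = -4923 cm⁻¹.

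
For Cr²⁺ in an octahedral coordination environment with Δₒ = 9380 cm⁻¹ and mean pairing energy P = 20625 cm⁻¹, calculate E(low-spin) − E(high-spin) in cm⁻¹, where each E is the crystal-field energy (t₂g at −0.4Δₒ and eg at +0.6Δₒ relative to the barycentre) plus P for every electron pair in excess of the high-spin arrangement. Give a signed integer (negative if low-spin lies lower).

11245

Group 6 minus oxidation state +2 gives a d⁴ configuration for Cr²⁺.
In the high-spin limit (t₂g³ eg¹) the orbital term is -0.6Δₒ = -5628 cm⁻¹, with no excess pairing.
For low-spin the configuration is t₂g⁴ eg⁰: orbital energy -1.6 × 9380 = -15008 cm⁻¹, and 1 additional pair relative to high-spin adds 20625 cm⁻¹, giving 5617 cm⁻¹.
E(LS) − E(HS) = 5617 − (-5628) = 11245 cm⁻¹.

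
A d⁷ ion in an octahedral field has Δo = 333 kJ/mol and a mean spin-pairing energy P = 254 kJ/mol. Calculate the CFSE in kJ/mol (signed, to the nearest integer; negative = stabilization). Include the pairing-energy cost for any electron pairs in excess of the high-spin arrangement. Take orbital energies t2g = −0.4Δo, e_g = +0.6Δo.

Here Δo > P (333 > 254), so the low-spin state is favoured.
Configuration: t2g^6 e_g^1.
Orbital CFSE = -1.8Δo = -1.8 × 333 = -599 kJ/mol.
Excess pairs vs high-spin: 3 − 2 = 1; pairing cost = +254 kJ/mol.
Net CFSE = -599 + 254 = -345 kJ/mol.

-345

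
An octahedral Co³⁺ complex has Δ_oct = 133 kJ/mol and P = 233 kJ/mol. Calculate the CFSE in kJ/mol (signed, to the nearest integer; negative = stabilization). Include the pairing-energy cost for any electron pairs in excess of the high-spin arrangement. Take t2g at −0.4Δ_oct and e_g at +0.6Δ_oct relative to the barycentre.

-53

Group 9 minus oxidation state +3 gives a d⁶ configuration for Co³⁺.
Since Δ_oct = 133 kJ/mol < P = 233 kJ/mol, the complex adopts the high-spin configuration.
Filling d⁶ accordingly: t2g^4 e_g^2.
Orbital CFSE = -0.4Δ_oct = -0.4 × 133 = -53 kJ/mol.
High-spin has no excess pairs, so no pairing correction applies.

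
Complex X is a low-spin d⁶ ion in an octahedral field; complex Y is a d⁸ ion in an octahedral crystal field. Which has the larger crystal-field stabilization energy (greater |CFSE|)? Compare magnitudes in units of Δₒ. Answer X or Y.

X

X: t₂g⁶ eg⁰, CFSE = -2.4Δₒ.
Y: For octahedral d⁸ the high- and low-spin configurations coincide; t2g^6 e_g^2, CFSE = -1.2Δₒ.
So X has the larger |CFSE|.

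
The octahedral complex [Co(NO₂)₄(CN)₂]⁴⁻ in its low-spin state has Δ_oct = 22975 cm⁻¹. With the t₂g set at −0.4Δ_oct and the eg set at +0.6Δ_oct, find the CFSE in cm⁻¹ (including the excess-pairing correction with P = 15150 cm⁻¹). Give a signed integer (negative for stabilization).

Ligand charges: 4×(-1) from NO₂⁻ and 2×(-1) from CN⁻ sum to -6; with overall charge -4, Co is +2.
Co sits in group 9; removing 2 electrons leaves Co²⁺ with 9 − 2 = 7 d electrons.
The d⁷ electrons fill as t₂g⁶ eg¹.
The orbital stabilization is -1.8Δ_oct = -1.8 × 22975 = -41355 cm⁻¹.
Pairing penalty: 3 pairs vs 2 in the high-spin reference → 1 extra × P = 15150 cm⁻¹.
Net CFSE = -41355 + 15150 = -26205 cm⁻¹.

-26205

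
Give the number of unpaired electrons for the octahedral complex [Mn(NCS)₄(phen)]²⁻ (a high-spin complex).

5

Ligand charges: 4×(-1) from NCS⁻ and 1×(+0) from phen sum to -4; with overall charge -2, Mn is +2.
Mn sits in group 7; removing 2 electrons leaves Mn²⁺ with 7 − 2 = 5 d electrons.
Configuration: t₂g³ eg², giving 5 unpaired electrons.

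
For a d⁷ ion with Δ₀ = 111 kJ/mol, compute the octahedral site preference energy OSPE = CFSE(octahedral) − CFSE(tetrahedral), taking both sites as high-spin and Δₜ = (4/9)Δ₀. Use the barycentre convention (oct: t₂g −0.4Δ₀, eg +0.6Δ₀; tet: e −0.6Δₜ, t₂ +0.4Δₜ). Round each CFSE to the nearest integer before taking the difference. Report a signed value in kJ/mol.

-30

Octahedral (high-spin): t2g^5 e_g^2, CFSE = 5(−0.4) + 2(+0.6) = -0.8Δ₀ = -0.8 × 111 = -89 kJ/mol.
Tetrahedral e^4 t2^3 gives -1.2Δₜ = -1.2 × (4/9) × 111 = -59 kJ/mol.
OSPE = -89 − (-59) = -30 kJ/mol.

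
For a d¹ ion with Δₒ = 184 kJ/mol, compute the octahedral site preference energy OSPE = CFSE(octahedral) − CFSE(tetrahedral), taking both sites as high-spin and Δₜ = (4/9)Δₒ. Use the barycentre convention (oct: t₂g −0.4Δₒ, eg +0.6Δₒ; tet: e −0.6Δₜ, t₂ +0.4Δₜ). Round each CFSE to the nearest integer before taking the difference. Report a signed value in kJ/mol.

-25

Octahedral (high-spin): t2g^1 e_g^0, CFSE = 1(−0.4) + 0(+0.6) = -0.4Δₒ = -0.4 × 184 = -74 kJ/mol.
Tetrahedral e^1 t2^0 gives -0.6Δₜ = -0.6 × (4/9) × 184 = -49 kJ/mol.
Subtracting, OSPE = -74 − (-49) = -25 kJ/mol.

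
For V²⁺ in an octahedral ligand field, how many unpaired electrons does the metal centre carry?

3

V sits in group 5; removing 2 electrons leaves V²⁺ with 5 − 2 = 3 d electrons.
Configuration: t2g^3 e_g^0, giving 3 unpaired electrons.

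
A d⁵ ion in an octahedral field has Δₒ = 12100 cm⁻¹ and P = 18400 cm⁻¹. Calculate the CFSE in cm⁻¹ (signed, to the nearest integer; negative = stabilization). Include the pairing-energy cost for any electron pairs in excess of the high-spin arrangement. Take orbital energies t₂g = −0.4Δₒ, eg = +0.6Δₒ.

0

With Δₒ < P the complex is high-spin.
Filling d⁵ accordingly: t₂g³ eg².
Orbital CFSE = 0.0Δₒ = 0.0 × 12100 = 0 cm⁻¹.
High-spin has no excess pairs, so no pairing correction applies.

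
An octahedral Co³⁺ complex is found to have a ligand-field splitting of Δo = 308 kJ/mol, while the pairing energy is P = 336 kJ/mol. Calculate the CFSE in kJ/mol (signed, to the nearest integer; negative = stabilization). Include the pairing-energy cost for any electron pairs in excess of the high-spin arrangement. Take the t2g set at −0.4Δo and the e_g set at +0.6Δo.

Co sits in group 9; removing 3 electrons leaves Co³⁺ with 9 − 3 = 6 d electrons.
Δo < P, so pairing is avoided: the ground state is high-spin.
That gives t2g^4 e_g^2.
Orbital CFSE = -0.4Δo = -0.4 × 308 = -123 kJ/mol.
High-spin has no excess pairs, so no pairing correction applies.

-123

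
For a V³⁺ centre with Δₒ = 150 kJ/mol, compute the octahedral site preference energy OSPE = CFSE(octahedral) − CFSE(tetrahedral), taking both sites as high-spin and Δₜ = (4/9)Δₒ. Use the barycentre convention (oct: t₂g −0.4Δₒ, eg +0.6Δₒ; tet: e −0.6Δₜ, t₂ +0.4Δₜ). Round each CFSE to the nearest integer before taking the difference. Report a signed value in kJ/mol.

V³⁺: group 5, so d-count = 5 − 3 = 2.
Octahedral (high-spin): t₂g² eg⁰, CFSE = 2(−0.4) + 0(+0.6) = -0.8Δₒ = -0.8 × 150 = -120 kJ/mol.
In a tetrahedral site the filling is e² t₂⁰: CFSE(tet) = -1.2Δₜ = -1.2 × (4/9)(150) = -80 kJ/mol.
Subtracting, OSPE = -120 − (-80) = -40 kJ/mol.

-40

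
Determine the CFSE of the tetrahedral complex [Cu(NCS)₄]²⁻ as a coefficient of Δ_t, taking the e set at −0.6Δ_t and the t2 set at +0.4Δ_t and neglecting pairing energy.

Each NCS⁻ contributes -1; 4 × (-1) = -4. With overall charge -2, Cu is in the +2 oxidation state.
Cu sits in group 11; removing 2 electrons leaves Cu²⁺ with 11 − 2 = 9 d electrons.
Tetrahedral splitting is small, so the complex is high-spin.
Configuration: e^4 t2^5.
CFSE = 4(-0.6Δ_t) + 5(0.4Δ_t) = -2.4Δ_t + 2.0Δ_t = -0.4Δ_t.

-0.4 Δ_t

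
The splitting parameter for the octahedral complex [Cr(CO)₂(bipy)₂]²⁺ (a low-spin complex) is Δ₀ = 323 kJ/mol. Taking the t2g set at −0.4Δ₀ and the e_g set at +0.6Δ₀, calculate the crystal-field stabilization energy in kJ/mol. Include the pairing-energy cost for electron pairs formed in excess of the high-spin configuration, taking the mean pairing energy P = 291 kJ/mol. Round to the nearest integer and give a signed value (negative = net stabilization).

-226

Ligand charges: 2×(+0) from CO and 2×(+0) from bipy sum to +0; with overall charge +2, Cr is +2.
Cr sits in group 6; removing 2 electrons leaves Cr²⁺ with 6 − 2 = 4 d electrons.
Configuration: t2g^4 e_g^0.
Orbital CFSE = 4(-0.4) + 0(0.6) = -1.6Δ₀ = -1.6 × 323 = -517 kJ/mol.
High-spin d⁴ would be t2g^3 e_g^1 with 0 pairs; low-spin has 1, so 1 excess pair costs +1P = +291 kJ/mol.
Net CFSE = -517 + 291 = -226 kJ/mol.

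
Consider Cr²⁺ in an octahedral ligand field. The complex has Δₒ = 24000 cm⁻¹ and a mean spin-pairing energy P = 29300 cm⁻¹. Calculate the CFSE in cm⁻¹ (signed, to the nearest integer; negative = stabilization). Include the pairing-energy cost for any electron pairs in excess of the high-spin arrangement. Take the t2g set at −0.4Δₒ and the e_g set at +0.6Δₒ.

Cr²⁺: group 6, so d-count = 6 − 2 = 4.
Here Δₒ < P (24000 < 29300), so the high-spin state is favoured.
That gives t2g^3 e_g^1.
Orbital CFSE = -0.6Δₒ = -0.6 × 24000 = -14400 cm⁻¹.
High-spin has no excess pairs, so no pairing correction applies.

-14400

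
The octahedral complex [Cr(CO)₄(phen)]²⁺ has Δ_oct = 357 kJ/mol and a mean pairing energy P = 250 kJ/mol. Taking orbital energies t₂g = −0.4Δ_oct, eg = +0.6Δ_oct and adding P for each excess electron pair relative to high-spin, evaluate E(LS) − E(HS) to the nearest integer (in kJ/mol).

-107

Ligand charges: 4×(+0) from CO and 1×(+0) from phen sum to +0; with overall charge +2, Cr is +2.
Group 6 minus oxidation state +2 gives a d⁴ configuration for Cr²⁺.
High-spin d⁴ fills as t₂g³ eg¹ with CFSE 3(−0.4) + 1(+0.6) = -0.6Δ_oct = -214 kJ/mol.
Low-spin t₂g⁴ eg⁰ gives -1.6Δ_oct = -571 kJ/mol, but forming 1 extra pair costs 1P = 250 kJ/mol, so E(LS) = -571 + 250 = -321 kJ/mol.
The difference is -321 − (-214) = -107 kJ/mol, so low-spin lies lower.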